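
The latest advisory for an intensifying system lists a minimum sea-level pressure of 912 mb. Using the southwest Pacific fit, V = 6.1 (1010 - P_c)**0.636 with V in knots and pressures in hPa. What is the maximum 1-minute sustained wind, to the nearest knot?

ΔP = 1010 − 912 = 98 mb.
98^0.636 ≈ 18.468.
V ≈ 6.1 × 18.468 ≈ 112.7 kt.

113 kt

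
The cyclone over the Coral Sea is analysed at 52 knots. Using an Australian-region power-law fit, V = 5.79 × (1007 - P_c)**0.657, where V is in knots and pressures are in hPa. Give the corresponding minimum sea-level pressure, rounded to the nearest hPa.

ΔP = (V / 5.79)^(1/0.657) = (52/5.79)^1.522.
52/5.79 = 8.981; 8.981^1.522 ≈ 28.25 hPa.
P_c = 1007 − 28.25 = 978.75 ≈ 979 hPa.

979 hPa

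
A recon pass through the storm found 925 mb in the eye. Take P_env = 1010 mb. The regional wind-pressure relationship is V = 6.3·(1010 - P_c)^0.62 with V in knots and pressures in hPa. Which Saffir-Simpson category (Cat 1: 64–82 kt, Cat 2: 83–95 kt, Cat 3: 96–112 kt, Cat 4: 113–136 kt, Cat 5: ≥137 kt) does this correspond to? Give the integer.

3

ΔP = 1010 − 925 = 85 mb.
V ≈ 6.3 × 85^0.62 = 6.3 × 15.71 ≈ 99 kt.
99 kt falls in the Category 3 band.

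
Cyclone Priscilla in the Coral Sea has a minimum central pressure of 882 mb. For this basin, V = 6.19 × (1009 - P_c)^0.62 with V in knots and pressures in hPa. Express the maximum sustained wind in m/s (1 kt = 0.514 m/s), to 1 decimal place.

64.1 m/s

ΔP = 1009 − 882 = 127 mb.
V ≈ 6.19 × 127^0.62 = 6.19 × 20.154 ≈ 124.752 kt.
124.752 × 0.514 ≈ 64.12 m/s → 64.1 m/s.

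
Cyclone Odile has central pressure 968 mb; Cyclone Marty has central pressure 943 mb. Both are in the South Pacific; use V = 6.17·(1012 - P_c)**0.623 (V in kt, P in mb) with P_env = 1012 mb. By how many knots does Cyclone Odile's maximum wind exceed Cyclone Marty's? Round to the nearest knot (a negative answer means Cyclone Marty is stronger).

-21 kt

Cyclone Odile: ΔP = 44; V ≈ 6.17 × 44^0.623 ≈ 65.19 kt.
Cyclone Marty: ΔP = 69; V ≈ 6.17 × 69^0.623 ≈ 86.28 kt.
Difference ≈ 65.19 − 86.28 = -21.09 → -21 kt.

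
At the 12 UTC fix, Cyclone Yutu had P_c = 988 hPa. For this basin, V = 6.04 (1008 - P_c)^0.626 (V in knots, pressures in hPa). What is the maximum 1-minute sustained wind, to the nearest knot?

39 kt

ΔP = 1008 − 988 = 20 hPa.
20^0.626 ≈ 6.523.
V ≈ 6.04 × 6.523 ≈ 39.4 kt.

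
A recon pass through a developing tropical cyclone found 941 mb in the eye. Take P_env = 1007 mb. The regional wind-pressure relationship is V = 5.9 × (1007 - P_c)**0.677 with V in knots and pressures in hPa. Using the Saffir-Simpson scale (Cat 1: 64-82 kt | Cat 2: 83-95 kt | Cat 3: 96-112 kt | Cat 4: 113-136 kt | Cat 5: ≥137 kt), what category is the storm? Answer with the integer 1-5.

ΔP = 1007 − 941 = 66 mb.
V ≈ 5.9 × 66^0.677 = 5.9 × 17.05 ≈ 101 kt.
101 kt falls in the Category 3 band.

3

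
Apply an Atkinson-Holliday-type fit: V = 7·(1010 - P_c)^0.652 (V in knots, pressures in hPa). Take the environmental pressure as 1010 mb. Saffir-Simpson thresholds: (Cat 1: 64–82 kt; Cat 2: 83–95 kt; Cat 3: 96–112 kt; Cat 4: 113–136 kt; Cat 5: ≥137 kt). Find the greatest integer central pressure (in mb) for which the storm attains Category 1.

Category 1 begins at V = 64 kt.
Required ΔP = (64/7)^(1/0.652) = 9.143^1.534 ≈ 29.79 mb.
P_c ≤ 1010 − 29.79 = 980.21, so the highest integer P_c is 980 mb.

980 mb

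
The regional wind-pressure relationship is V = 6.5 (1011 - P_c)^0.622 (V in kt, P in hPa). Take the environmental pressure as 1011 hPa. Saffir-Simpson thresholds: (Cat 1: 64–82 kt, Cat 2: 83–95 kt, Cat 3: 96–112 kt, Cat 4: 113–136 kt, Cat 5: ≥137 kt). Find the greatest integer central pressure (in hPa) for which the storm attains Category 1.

971 hPa

Category 1 begins at V = 64 kt.
Required ΔP = (64/6.5)^(1/0.622) = 9.846^1.608 ≈ 39.53 hPa.
P_c ≤ 1011 − 39.53 = 971.47, so the highest integer P_c is 971 hPa.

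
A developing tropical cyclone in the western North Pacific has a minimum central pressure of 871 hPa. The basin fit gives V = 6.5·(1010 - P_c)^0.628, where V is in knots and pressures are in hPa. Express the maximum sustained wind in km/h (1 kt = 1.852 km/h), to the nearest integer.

ΔP = 1010 − 871 = 139 hPa.
V ≈ 6.5 × 139^0.628 = 6.5 × 22.172 ≈ 144.121 kt.
144.121 × 1.852 ≈ 266.91 km/h → 267 km/h.

267 km/h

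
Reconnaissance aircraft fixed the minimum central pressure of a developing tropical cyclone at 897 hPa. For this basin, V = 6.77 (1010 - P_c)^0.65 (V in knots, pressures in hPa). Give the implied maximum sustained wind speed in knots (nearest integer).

ΔP = 1010 − 897 = 113 hPa.
113^0.65 ≈ 21.602.
V ≈ 6.77 × 21.602 ≈ 146.2 kt.

146 kt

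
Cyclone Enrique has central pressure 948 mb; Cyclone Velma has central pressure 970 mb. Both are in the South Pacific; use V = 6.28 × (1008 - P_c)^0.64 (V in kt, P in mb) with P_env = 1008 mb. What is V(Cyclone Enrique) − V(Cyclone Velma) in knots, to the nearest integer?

Cyclone Enrique: ΔP = 60; V ≈ 6.28 × 60^0.64 ≈ 86.29 kt.
Cyclone Velma: ΔP = 38; V ≈ 6.28 × 38^0.64 ≈ 64.42 kt.
Difference ≈ 86.29 − 64.42 = 21.87 → 22 kt.

22 kt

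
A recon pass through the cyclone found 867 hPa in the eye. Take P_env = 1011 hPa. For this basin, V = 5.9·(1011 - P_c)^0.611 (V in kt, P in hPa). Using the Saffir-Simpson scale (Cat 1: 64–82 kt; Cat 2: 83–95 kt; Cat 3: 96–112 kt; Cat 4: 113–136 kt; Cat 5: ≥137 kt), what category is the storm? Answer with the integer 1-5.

4

ΔP = 1011 − 867 = 144 hPa.
V ≈ 5.9 × 144^0.611 = 5.9 × 20.83 ≈ 123 kt.
123 kt falls in the Category 4 band.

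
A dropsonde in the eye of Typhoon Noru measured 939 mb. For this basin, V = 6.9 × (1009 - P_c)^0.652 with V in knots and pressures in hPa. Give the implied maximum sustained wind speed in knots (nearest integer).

ΔP = 1009 − 939 = 70 mb.
70^0.652 ≈ 15.959.
V ≈ 6.9 × 15.959 ≈ 110.1 kt.

110 kt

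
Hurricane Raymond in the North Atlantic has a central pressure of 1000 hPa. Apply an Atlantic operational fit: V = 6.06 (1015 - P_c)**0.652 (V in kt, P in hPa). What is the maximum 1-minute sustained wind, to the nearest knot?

ΔP = 1015 − 1000 = 15 hPa.
15^0.652 ≈ 5.845.
V ≈ 6.06 × 5.845 ≈ 35.4 kt.

35 kt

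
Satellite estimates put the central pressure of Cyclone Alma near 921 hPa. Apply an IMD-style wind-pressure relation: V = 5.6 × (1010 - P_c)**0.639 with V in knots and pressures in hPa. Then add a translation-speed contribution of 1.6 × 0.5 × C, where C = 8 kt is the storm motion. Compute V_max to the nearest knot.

ΔP = 1010 − 921 = 89 hPa.
89^0.639 ≈ 17.606.
V ≈ 5.6 × 17.606 ≈ 98.6 kt.
Translation term: 1.6 × 0.5 × 8 = 6.4 kt.
Corrected V ≈ 105 kt → 105 kt.

105 kt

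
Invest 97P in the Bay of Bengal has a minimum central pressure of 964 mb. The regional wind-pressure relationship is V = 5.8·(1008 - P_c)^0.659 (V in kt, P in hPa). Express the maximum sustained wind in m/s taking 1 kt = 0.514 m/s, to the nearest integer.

36 m/s

ΔP = 1008 − 964 = 44 mb.
V ≈ 5.8 × 44^0.659 = 5.8 × 12.107 ≈ 70.220 kt.
70.220 × 0.514 ≈ 36.09 m/s → 36 m/s.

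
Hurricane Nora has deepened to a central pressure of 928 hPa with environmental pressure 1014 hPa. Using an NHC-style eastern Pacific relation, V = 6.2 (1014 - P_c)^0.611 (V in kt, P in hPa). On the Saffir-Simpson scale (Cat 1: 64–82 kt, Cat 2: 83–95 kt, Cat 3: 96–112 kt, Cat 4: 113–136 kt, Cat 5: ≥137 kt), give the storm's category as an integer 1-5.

2

ΔP = 1014 − 928 = 86 hPa.
V ≈ 6.2 × 86^0.611 = 6.2 × 15.20 ≈ 94 kt.
94 kt falls in the Category 2 band.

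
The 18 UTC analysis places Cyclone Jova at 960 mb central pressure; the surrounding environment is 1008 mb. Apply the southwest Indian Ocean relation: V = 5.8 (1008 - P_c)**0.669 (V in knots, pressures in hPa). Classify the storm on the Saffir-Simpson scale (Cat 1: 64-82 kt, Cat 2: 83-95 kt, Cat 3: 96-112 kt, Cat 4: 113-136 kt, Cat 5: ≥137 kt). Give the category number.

ΔP = 1008 − 960 = 48 mb.
V ≈ 5.8 × 48^0.669 = 5.8 × 13.33 ≈ 77 kt.
77 kt falls in the Category 1 band.

1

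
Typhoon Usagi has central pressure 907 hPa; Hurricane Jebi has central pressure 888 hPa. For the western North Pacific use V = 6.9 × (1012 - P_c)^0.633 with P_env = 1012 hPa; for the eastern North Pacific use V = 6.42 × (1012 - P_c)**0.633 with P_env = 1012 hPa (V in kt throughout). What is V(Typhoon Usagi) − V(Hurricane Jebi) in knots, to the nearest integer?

Typhoon Usagi: ΔP = 105; V ≈ 6.9 × 105^0.633 ≈ 131.30 kt.
Hurricane Jebi: ΔP = 124; V ≈ 6.42 × 124^0.633 ≈ 135.73 kt.
Difference ≈ 131.30 − 135.73 = -4.43 → -4 kt.

-4 kt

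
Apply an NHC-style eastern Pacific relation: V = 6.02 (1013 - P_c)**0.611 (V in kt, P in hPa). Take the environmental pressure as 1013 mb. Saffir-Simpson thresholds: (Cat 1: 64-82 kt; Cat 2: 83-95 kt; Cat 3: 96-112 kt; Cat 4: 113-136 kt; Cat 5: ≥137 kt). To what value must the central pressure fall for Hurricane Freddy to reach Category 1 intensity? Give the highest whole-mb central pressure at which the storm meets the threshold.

965 mb

Category 1 begins at V = 64 kt.
Required ΔP = (64/6.02)^(1/0.611) = 10.631^1.637 ≈ 47.88 mb.
P_c ≤ 1013 − 47.88 = 965.12, so the highest integer P_c is 965 mb.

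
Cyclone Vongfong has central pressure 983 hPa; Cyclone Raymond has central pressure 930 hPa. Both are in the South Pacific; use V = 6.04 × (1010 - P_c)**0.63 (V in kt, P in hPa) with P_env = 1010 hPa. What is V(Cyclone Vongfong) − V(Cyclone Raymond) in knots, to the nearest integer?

Cyclone Vongfong: ΔP = 27; V ≈ 6.04 × 27^0.63 ≈ 48.17 kt.
Cyclone Raymond: ΔP = 80; V ≈ 6.04 × 80^0.63 ≈ 95.50 kt.
Difference ≈ 48.17 − 95.50 = -47.33 → -47 kt.

-47 kt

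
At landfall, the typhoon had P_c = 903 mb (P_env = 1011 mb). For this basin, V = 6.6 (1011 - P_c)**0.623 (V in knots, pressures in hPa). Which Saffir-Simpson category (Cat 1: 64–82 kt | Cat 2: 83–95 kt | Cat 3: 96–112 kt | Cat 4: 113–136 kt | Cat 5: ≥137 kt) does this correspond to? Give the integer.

ΔP = 1011 − 903 = 108 mb.
V ≈ 6.6 × 108^0.623 = 6.6 × 18.49 ≈ 122 kt.
122 kt falls in the Category 4 band.

4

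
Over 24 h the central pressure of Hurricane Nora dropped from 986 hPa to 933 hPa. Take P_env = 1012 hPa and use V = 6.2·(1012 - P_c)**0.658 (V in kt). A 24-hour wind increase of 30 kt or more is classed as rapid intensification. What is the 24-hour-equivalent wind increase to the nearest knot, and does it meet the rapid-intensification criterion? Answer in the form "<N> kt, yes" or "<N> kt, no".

V₁: ΔP = 26, V ≈ 6.2 × 26^0.658 ≈ 52.90 kt.
V₂: ΔP = 79, V ≈ 6.2 × 79^0.658 ≈ 109.91 kt.
ΔV over 24 h = 57.01 kt → 24 h equivalent = 57.01 × 24/24 ≈ 57.01 kt.
57 kt ≥ 30 kt ⇒ rapid intensification.

57 kt, yes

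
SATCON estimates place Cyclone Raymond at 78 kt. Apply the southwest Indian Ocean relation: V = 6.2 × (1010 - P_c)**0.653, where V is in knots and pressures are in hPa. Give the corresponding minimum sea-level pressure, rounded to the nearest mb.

ΔP = (V / 6.2)^(1/0.653) = (78/6.2)^1.531.
78/6.2 = 12.581; 12.581^1.531 ≈ 48.31 mb.
P_c = 1010 − 48.31 = 961.69 ≈ 962 mb.

962 mb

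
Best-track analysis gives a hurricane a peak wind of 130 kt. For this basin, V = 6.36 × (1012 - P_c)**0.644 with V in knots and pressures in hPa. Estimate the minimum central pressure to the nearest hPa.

904 hPa

ΔP = (V / 6.36)^(1/0.644) = (130/6.36)^1.553.
130/6.36 = 20.440; 20.440^1.553 ≈ 108.37 hPa.
P_c = 1012 − 108.37 = 903.63 ≈ 904 hPa.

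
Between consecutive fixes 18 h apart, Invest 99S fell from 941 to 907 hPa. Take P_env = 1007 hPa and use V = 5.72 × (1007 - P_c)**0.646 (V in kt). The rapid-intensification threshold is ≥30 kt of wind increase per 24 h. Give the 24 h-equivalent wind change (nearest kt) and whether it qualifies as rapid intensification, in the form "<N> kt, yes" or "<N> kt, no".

V₁: ΔP = 66, V ≈ 5.72 × 66^0.646 ≈ 85.67 kt.
V₂: ΔP = 100, V ≈ 5.72 × 100^0.646 ≈ 112.05 kt.
ΔV over 18 h = 26.38 kt → 24 h equivalent = 26.38 × 24/18 ≈ 35.17 kt.
35 kt ≥ 30 kt ⇒ rapid intensification.

35 kt, yes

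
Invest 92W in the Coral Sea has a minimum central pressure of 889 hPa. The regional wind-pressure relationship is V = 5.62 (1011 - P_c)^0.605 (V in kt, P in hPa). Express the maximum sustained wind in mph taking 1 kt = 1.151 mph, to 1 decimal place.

ΔP = 1011 − 889 = 122 hPa.
V ≈ 5.62 × 122^0.605 = 5.62 × 18.291 ≈ 102.798 kt.
102.798 × 1.151 ≈ 118.32 mph → 118.3 mph.

118.3 mph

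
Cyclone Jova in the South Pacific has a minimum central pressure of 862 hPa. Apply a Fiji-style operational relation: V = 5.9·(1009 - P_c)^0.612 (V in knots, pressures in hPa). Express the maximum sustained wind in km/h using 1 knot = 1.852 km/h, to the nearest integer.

ΔP = 1009 − 862 = 147 hPa.
V ≈ 5.9 × 147^0.612 = 5.9 × 21.203 ≈ 125.098 kt.
125.098 × 1.852 ≈ 231.68 km/h → 232 km/h.

232 km/h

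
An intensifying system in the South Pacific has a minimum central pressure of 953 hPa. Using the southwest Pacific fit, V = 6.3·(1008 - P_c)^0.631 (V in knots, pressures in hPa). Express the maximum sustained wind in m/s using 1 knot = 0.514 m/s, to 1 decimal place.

ΔP = 1008 − 953 = 55 hPa.
V ≈ 6.3 × 55^0.631 = 6.3 × 12.536 ≈ 78.979 kt.
78.979 × 0.514 ≈ 40.59 m/s → 40.6 m/s.

40.6 m/s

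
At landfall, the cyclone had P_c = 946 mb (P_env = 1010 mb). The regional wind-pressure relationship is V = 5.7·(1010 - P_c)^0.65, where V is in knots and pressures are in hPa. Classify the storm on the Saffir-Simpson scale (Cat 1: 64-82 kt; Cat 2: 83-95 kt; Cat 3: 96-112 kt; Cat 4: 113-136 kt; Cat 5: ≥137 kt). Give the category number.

ΔP = 1010 − 946 = 64 mb.
V ≈ 5.7 × 64^0.65 = 5.7 × 14.93 ≈ 85 kt.
85 kt falls in the Category 2 band.

2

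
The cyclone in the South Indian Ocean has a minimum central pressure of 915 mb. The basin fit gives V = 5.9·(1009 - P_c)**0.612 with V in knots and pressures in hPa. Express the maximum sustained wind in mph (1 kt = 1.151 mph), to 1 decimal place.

ΔP = 1009 − 915 = 94 mb.
V ≈ 5.9 × 94^0.612 = 5.9 × 16.127 ≈ 95.149 kt.
95.149 × 1.151 ≈ 109.52 mph → 109.5 mph.

109.5 mph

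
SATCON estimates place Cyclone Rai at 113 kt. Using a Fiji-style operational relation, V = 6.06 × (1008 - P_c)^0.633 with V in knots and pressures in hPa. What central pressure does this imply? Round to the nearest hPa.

906 hPa

ΔP = (V / 6.06)^(1/0.633) = (113/6.06)^1.580.
113/6.06 = 18.647; 18.647^1.580 ≈ 101.69 hPa.
P_c = 1008 − 101.69 = 906.31 ≈ 906 hPa.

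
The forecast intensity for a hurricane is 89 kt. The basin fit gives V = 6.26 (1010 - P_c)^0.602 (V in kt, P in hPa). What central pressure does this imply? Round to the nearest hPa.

ΔP = (V / 6.26)^(1/0.602) = (89/6.26)^1.661.
89/6.26 = 14.217; 14.217^1.661 ≈ 82.22 hPa.
P_c = 1010 − 82.22 = 927.78 ≈ 928 hPa.

928 hPa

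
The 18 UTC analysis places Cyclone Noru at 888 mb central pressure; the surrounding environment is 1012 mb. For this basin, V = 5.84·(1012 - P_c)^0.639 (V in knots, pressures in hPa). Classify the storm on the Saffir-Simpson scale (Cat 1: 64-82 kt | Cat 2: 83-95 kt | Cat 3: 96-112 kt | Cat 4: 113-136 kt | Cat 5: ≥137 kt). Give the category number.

ΔP = 1012 − 888 = 124 mb.
V ≈ 5.84 × 124^0.639 = 5.84 × 21.76 ≈ 127 kt.
127 kt falls in the Category 4 band.

4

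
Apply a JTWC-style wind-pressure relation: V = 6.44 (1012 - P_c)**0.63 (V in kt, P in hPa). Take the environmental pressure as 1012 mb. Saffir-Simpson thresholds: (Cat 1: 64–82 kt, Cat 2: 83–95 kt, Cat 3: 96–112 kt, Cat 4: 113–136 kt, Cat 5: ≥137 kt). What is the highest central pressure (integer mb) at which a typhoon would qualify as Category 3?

939 mb

Category 3 begins at V = 96 kt.
Required ΔP = (96/6.44)^(1/0.63) = 14.907^1.587 ≈ 72.86 mb.
P_c ≤ 1012 − 72.86 = 939.14, so the highest integer P_c is 939 mb.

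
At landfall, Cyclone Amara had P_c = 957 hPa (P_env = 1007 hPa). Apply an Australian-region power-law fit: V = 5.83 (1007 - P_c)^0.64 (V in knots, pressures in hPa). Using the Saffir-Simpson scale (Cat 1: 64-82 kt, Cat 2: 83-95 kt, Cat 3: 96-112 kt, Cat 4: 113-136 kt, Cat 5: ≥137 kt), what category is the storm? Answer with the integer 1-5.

1

ΔP = 1007 − 957 = 50 hPa.
V ≈ 5.83 × 50^0.64 = 5.83 × 12.23 ≈ 71 kt.
71 kt falls in the Category 1 band.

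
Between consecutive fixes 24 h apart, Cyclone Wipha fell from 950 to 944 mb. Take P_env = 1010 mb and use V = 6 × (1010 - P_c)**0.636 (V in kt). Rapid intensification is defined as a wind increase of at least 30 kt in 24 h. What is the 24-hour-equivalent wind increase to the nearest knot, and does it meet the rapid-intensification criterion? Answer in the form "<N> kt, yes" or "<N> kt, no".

V₁: ΔP = 60, V ≈ 6 × 60^0.636 ≈ 81.11 kt.
V₂: ΔP = 66, V ≈ 6 × 66^0.636 ≈ 86.17 kt.
ΔV over 24 h = 5.06 kt → 24 h equivalent = 5.06 × 24/24 ≈ 5.06 kt.
5 kt < 30 kt ⇒ not rapid intensification.

5 kt, no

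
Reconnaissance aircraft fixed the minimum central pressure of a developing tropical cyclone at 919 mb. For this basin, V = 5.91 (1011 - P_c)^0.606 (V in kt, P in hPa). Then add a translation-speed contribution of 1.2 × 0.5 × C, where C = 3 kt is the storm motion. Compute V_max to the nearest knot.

93 kt

ΔP = 1011 − 919 = 92 mb.
92^0.606 ≈ 15.490.
V ≈ 5.91 × 15.490 ≈ 91.5 kt.
Translation term: 1.2 × 0.5 × 3 = 1.8 kt.
Corrected V ≈ 93.3 kt → 93 kt.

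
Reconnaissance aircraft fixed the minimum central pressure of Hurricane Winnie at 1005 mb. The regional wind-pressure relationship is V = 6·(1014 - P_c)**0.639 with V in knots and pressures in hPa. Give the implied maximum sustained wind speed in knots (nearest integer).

ΔP = 1014 − 1005 = 9 mb.
9^0.639 ≈ 4.072.
V ≈ 6 × 4.072 ≈ 24.4 kt.

24 kt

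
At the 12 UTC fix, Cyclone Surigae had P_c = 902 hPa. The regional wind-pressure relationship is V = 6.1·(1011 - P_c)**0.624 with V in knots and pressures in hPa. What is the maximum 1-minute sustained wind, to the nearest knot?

114 kt

ΔP = 1011 − 902 = 109 hPa.
109^0.624 ≈ 18.679.
V ≈ 6.1 × 18.679 ≈ 113.9 kt.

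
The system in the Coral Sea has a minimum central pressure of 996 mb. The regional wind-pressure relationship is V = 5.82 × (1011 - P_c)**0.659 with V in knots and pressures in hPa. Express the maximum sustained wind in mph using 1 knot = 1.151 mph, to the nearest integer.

40 mph

ΔP = 1011 − 996 = 15 mb.
V ≈ 5.82 × 15^0.659 = 5.82 × 5.957 ≈ 34.671 kt.
34.671 × 1.151 ≈ 39.91 mph → 40 mph.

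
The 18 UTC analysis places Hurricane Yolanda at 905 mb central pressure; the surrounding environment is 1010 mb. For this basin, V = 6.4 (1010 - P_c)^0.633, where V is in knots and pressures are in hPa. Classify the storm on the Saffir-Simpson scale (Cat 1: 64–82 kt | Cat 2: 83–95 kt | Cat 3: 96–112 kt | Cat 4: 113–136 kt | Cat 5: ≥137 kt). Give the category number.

ΔP = 1010 − 905 = 105 mb.
V ≈ 6.4 × 105^0.633 = 6.4 × 19.03 ≈ 122 kt.
122 kt falls in the Category 4 band.

4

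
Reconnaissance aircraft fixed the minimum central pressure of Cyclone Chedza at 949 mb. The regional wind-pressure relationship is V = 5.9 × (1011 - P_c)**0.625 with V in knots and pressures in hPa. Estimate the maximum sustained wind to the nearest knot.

78 kt

ΔP = 1011 − 949 = 62 mb.
62^0.625 ≈ 13.190.
V ≈ 5.9 × 13.190 ≈ 77.8 kt.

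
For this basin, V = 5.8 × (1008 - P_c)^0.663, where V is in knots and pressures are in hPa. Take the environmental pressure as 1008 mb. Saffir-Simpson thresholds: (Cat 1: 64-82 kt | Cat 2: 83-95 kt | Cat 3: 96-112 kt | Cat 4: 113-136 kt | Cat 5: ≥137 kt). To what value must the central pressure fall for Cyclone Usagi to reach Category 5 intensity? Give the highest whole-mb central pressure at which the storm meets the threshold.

Category 5 begins at V = 137 kt.
Required ΔP = (137/5.8)^(1/0.663) = 23.621^1.508 ≈ 117.85 mb.
P_c ≤ 1008 − 117.85 = 890.15, so the highest integer P_c is 890 mb.

890 mb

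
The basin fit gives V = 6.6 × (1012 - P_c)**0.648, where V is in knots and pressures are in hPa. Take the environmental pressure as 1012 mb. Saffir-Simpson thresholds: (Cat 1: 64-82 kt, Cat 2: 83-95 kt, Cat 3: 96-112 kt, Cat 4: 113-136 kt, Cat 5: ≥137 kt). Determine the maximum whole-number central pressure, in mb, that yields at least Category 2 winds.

962 mb

Category 2 begins at V = 83 kt.
Required ΔP = (83/6.6)^(1/0.648) = 12.576^1.543 ≈ 49.75 mb.
P_c ≤ 1012 − 49.75 = 962.25, so the highest integer P_c is 962 mb.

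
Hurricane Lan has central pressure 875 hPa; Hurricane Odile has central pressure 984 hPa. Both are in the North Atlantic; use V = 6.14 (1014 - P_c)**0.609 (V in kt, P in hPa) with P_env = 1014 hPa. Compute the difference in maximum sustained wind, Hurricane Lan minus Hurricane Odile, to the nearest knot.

75 kt

Hurricane Lan: ΔP = 139; V ≈ 6.14 × 139^0.609 ≈ 123.96 kt.
Hurricane Odile: ΔP = 30; V ≈ 6.14 × 30^0.609 ≈ 48.72 kt.
Difference ≈ 123.96 − 48.72 = 75.24 → 75 kt.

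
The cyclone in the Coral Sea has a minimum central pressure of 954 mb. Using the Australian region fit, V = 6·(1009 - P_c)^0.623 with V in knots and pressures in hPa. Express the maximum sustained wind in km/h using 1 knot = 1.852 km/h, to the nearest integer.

ΔP = 1009 − 954 = 55 mb.
V ≈ 6 × 55^0.623 = 6 × 12.141 ≈ 72.845 kt.
72.845 × 1.852 ≈ 134.91 km/h → 135 km/h.

135 km/h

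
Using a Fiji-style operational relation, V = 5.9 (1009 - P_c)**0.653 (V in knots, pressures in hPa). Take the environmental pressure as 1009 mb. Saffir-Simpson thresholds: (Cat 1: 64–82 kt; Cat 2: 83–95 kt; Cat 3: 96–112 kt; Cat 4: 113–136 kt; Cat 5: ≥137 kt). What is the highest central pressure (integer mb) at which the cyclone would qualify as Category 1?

Category 1 begins at V = 64 kt.
Required ΔP = (64/5.9)^(1/0.653) = 10.847^1.531 ≈ 38.50 mb.
P_c ≤ 1009 − 38.50 = 970.50, so the highest integer P_c is 970 mb.

970 mb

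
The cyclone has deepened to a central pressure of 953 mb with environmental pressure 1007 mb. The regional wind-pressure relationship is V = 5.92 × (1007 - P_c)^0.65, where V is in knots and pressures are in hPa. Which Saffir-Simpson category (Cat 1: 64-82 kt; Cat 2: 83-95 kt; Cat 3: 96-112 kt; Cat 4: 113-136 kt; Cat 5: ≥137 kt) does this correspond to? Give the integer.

ΔP = 1007 − 953 = 54 mb.
V ≈ 5.92 × 54^0.65 = 5.92 × 13.37 ≈ 79 kt.
79 kt falls in the Category 1 band.

1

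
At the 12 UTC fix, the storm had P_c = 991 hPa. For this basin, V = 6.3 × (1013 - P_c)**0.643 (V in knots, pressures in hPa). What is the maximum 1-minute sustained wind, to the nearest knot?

ΔP = 1013 − 991 = 22 hPa.
22^0.643 ≈ 7.298.
V ≈ 6.3 × 7.298 ≈ 46.0 kt.

46 kt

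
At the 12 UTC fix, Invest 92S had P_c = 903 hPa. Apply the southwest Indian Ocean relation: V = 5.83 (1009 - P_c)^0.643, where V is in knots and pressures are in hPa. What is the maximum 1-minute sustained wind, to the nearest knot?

117 kt

ΔP = 1009 − 903 = 106 hPa.
106^0.643 ≈ 20.057.
V ≈ 5.83 × 20.057 ≈ 116.9 kt.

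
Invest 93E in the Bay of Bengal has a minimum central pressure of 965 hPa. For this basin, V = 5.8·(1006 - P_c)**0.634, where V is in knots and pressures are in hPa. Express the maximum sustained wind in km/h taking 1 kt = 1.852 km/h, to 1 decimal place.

113.1 km/h

ΔP = 1006 − 965 = 41 hPa.
V ≈ 5.8 × 41^0.634 = 5.8 × 10.532 ≈ 61.085 kt.
61.085 × 1.852 ≈ 113.13 km/h → 113.1 km/h.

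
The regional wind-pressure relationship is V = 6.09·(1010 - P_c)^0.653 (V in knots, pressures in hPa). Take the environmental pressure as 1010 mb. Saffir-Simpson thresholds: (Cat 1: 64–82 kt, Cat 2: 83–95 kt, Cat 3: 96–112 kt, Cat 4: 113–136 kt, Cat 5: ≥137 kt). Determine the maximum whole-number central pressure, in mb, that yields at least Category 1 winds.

Category 1 begins at V = 64 kt.
Required ΔP = (64/6.09)^(1/0.653) = 10.509^1.531 ≈ 36.68 mb.
P_c ≤ 1010 − 36.68 = 973.32, so the highest integer P_c is 973 mb.

973 mb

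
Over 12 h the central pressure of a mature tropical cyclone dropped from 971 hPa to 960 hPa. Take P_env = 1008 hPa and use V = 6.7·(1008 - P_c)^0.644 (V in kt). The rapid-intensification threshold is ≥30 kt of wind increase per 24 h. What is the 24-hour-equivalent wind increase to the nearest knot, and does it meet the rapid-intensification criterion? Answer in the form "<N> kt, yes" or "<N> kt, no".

25 kt, no

V₁: ΔP = 37, V ≈ 6.7 × 37^0.644 ≈ 68.55 kt.
V₂: ΔP = 48, V ≈ 6.7 × 48^0.644 ≈ 81.06 kt.
ΔV over 12 h = 12.51 kt → 24 h equivalent = 12.51 × 24/12 ≈ 25.02 kt.
25 kt < 30 kt ⇒ not rapid intensification.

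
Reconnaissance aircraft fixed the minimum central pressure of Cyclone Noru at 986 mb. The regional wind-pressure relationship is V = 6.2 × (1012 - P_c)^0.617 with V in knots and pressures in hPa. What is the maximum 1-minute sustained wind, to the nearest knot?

46 kt

ΔP = 1012 − 986 = 26 mb.
26^0.617 ≈ 7.465.
V ≈ 6.2 × 7.465 ≈ 46.3 kt.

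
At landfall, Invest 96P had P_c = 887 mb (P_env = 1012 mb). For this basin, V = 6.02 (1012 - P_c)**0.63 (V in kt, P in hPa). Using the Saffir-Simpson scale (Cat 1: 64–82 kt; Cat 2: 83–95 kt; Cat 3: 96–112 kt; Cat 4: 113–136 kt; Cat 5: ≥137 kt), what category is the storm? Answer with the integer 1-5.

4

ΔP = 1012 − 887 = 125 mb.
V ≈ 6.02 × 125^0.63 = 6.02 × 20.94 ≈ 126 kt.
126 kt falls in the Category 4 band.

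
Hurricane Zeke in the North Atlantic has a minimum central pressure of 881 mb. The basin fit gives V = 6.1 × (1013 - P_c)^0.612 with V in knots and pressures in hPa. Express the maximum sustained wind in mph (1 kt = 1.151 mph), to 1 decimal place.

ΔP = 1013 − 881 = 132 mb.
V ≈ 6.1 × 132^0.612 = 6.1 × 19.851 ≈ 121.094 kt.
121.094 × 1.151 ≈ 139.38 mph → 139.4 mph.

139.4 mph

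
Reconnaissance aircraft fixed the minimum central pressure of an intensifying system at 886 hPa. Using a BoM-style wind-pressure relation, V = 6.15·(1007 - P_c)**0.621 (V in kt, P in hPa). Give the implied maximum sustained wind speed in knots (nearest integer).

ΔP = 1007 − 886 = 121 hPa.
121^0.621 ≈ 19.652.
V ≈ 6.15 × 19.652 ≈ 120.9 kt.

121 kt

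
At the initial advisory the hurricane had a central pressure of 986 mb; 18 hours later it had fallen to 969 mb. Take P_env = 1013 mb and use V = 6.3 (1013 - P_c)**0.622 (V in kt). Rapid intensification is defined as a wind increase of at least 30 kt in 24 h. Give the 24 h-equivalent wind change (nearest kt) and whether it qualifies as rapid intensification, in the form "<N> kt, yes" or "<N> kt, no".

V₁: ΔP = 27, V ≈ 6.3 × 27^0.622 ≈ 48.94 kt.
V₂: ΔP = 44, V ≈ 6.3 × 44^0.622 ≈ 66.31 kt.
ΔV over 18 h = 17.37 kt → 24 h equivalent = 17.37 × 24/18 ≈ 23.16 kt.
23 kt < 30 kt ⇒ not rapid intensification.

23 kt, no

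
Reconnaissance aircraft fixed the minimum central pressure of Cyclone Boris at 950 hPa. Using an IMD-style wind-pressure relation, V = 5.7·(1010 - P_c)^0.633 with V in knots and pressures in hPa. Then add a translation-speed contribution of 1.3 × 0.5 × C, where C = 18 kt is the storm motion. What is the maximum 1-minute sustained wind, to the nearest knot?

ΔP = 1010 − 950 = 60 hPa.
60^0.633 ≈ 13.353.
V ≈ 5.7 × 13.353 ≈ 76.1 kt.
Translation term: 1.3 × 0.5 × 18 = 11.7 kt.
Corrected V ≈ 87.8 kt → 88 kt.

88 kt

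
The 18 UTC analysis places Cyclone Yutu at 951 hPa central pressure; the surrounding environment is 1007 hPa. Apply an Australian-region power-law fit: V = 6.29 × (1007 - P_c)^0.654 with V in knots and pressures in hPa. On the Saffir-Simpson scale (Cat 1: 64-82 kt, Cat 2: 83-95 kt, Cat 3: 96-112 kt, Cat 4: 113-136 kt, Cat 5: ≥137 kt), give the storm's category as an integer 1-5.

2

ΔP = 1007 − 951 = 56 hPa.
V ≈ 6.29 × 56^0.654 = 6.29 × 13.91 ≈ 87 kt.
87 kt falls in the Category 2 band.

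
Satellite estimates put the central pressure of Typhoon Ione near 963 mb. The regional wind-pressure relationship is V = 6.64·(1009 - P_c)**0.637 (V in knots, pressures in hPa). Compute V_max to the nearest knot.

ΔP = 1009 − 963 = 46 mb.
46^0.637 ≈ 11.460.
V ≈ 6.64 × 11.460 ≈ 76.1 kt.

76 kt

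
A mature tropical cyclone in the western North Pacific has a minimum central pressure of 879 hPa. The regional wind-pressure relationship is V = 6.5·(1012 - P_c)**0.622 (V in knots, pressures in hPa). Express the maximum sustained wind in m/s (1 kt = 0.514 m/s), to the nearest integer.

ΔP = 1012 − 879 = 133 hPa.
V ≈ 6.5 × 133^0.622 = 6.5 × 20.943 ≈ 136.129 kt.
136.129 × 0.514 ≈ 69.97 m/s → 70 m/s.

70 m/s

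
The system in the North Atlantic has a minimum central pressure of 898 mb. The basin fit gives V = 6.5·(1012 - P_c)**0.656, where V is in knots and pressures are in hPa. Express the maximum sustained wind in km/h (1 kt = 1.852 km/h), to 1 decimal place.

ΔP = 1012 − 898 = 114 mb.
V ≈ 6.5 × 114^0.656 = 6.5 × 22.353 ≈ 145.292 kt.
145.292 × 1.852 ≈ 269.08 km/h → 269.1 km/h.

269.1 km/h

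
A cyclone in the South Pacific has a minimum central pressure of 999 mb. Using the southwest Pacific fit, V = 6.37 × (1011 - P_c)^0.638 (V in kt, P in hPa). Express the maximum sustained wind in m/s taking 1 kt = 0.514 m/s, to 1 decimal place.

16.0 m/s

ΔP = 1011 − 999 = 12 mb.
V ≈ 6.37 × 12^0.638 = 6.37 × 4.881 ≈ 31.093 kt.
31.093 × 0.514 ≈ 15.98 m/s → 16.0 m/s.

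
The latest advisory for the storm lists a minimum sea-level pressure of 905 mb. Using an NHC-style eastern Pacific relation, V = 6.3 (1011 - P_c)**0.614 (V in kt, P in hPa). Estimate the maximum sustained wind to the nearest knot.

110 kt

ΔP = 1011 − 905 = 106 mb.
106^0.614 ≈ 17.520.
V ≈ 6.3 × 17.520 ≈ 110.4 kt.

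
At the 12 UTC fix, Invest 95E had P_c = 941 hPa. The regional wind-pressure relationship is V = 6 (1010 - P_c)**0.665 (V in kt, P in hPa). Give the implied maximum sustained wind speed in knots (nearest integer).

ΔP = 1010 − 941 = 69 hPa.
69^0.665 ≈ 16.705.
V ≈ 6 × 16.705 ≈ 100.2 kt.

100 kt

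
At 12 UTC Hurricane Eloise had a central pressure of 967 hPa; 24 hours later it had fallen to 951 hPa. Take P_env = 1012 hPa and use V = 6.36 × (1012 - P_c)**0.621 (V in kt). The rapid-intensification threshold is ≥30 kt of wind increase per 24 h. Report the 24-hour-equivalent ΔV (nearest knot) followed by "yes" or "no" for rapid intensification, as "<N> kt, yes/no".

V₁: ΔP = 45, V ≈ 6.36 × 45^0.621 ≈ 67.62 kt.
V₂: ΔP = 61, V ≈ 6.36 × 61^0.621 ≈ 81.69 kt.
ΔV over 24 h = 14.07 kt → 24 h equivalent = 14.07 × 24/24 ≈ 14.07 kt.
14 kt < 30 kt ⇒ not rapid intensification.

14 kt, no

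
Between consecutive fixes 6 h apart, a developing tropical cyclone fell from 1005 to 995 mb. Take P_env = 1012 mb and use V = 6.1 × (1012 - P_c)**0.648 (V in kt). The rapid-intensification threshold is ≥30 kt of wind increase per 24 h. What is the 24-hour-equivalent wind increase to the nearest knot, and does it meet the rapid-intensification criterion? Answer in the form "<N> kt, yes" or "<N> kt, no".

67 kt, yes

V₁: ΔP = 7, V ≈ 6.1 × 7^0.648 ≈ 21.53 kt.
V₂: ΔP = 17, V ≈ 6.1 × 17^0.648 ≈ 38.25 kt.
ΔV over 6 h = 16.72 kt → 24 h equivalent = 16.72 × 24/6 ≈ 66.88 kt.
67 kt ≥ 30 kt ⇒ rapid intensification.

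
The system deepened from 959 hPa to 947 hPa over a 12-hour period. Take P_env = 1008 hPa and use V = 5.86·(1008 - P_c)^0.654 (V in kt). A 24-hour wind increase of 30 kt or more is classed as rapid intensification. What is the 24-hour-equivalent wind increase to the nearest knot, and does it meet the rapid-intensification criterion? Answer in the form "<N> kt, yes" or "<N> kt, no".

V₁: ΔP = 49, V ≈ 5.86 × 49^0.654 ≈ 74.69 kt.
V₂: ΔP = 61, V ≈ 5.86 × 61^0.654 ≈ 86.20 kt.
ΔV over 12 h = 11.51 kt → 24 h equivalent = 11.51 × 24/12 ≈ 23.02 kt.
23 kt < 30 kt ⇒ not rapid intensification.

23 kt, no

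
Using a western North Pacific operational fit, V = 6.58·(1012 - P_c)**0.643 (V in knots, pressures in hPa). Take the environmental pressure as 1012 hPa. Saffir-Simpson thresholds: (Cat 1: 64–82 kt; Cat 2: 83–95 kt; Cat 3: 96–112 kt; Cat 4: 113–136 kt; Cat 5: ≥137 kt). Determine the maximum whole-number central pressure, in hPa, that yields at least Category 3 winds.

Category 3 begins at V = 96 kt.
Required ΔP = (96/6.58)^(1/0.643) = 14.590^1.555 ≈ 64.62 hPa.
P_c ≤ 1012 − 64.62 = 947.38, so the highest integer P_c is 947 hPa.

947 hPa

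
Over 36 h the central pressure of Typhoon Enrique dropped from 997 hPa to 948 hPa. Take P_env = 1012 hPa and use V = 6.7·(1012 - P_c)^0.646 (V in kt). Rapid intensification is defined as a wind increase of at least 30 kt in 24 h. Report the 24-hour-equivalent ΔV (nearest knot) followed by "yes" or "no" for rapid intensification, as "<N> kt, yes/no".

V₁: ΔP = 15, V ≈ 6.7 × 15^0.646 ≈ 38.53 kt.
V₂: ΔP = 64, V ≈ 6.7 × 64^0.646 ≈ 98.37 kt.
ΔV over 36 h = 59.84 kt → 24 h equivalent = 59.84 × 24/36 ≈ 39.89 kt.
40 kt ≥ 30 kt ⇒ rapid intensification.

40 kt, yes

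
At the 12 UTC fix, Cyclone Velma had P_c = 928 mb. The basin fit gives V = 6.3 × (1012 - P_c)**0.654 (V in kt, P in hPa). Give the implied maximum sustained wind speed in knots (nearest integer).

ΔP = 1012 − 928 = 84 mb.
84^0.654 ≈ 18.133.
V ≈ 6.3 × 18.133 ≈ 114.2 kt.

114 kt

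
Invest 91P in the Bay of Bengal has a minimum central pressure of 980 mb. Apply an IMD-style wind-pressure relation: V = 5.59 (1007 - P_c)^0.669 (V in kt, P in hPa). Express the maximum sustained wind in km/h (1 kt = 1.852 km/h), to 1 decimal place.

ΔP = 1007 − 980 = 27 mb.
V ≈ 5.59 × 27^0.669 = 5.59 × 9.069 ≈ 50.698 kt.
50.698 × 1.852 ≈ 93.89 km/h → 93.9 km/h.

93.9 km/h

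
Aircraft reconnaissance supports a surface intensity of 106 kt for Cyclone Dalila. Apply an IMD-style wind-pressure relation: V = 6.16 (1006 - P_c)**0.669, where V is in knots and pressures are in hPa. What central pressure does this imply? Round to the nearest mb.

ΔP = (V / 6.16)^(1/0.669) = (106/6.16)^1.495.
106/6.16 = 17.208; 17.208^1.495 ≈ 70.33 mb.
P_c = 1006 − 70.33 = 935.67 ≈ 936 mb.

936 mb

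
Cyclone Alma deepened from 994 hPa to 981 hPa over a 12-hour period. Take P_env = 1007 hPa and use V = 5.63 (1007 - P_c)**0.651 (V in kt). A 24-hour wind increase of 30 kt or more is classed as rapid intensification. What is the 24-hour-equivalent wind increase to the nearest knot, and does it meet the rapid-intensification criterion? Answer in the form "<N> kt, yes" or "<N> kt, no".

34 kt, yes

V₁: ΔP = 13, V ≈ 5.63 × 13^0.651 ≈ 29.90 kt.
V₂: ΔP = 26, V ≈ 5.63 × 26^0.651 ≈ 46.95 kt.
ΔV over 12 h = 17.05 kt → 24 h equivalent = 17.05 × 24/12 ≈ 34.10 kt.
34 kt ≥ 30 kt ⇒ rapid intensification.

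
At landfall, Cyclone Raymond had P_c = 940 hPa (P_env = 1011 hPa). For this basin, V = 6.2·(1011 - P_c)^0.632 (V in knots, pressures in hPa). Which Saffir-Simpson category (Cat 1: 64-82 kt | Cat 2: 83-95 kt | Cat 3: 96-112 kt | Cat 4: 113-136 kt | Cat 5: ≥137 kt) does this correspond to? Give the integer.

2

ΔP = 1011 − 940 = 71 hPa.
V ≈ 6.2 × 71^0.632 = 6.2 × 14.79 ≈ 92 kt.
92 kt falls in the Category 2 band.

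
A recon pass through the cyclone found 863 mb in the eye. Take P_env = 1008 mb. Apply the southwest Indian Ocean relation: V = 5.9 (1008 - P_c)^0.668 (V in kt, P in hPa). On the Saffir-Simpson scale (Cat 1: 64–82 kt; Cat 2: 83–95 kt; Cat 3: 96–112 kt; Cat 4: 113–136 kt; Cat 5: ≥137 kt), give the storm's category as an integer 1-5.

5

ΔP = 1008 − 863 = 145 mb.
V ≈ 5.9 × 145^0.668 = 5.9 × 27.78 ≈ 164 kt.
164 kt falls in the Category 5 band.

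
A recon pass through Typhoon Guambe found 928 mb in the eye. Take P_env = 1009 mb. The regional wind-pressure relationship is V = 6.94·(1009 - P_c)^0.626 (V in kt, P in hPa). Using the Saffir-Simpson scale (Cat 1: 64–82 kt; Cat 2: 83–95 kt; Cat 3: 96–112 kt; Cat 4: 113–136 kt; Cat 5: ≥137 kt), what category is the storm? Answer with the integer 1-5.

3

ΔP = 1009 − 928 = 81 mb.
V ≈ 6.94 × 81^0.626 = 6.94 × 15.66 ≈ 109 kt.
109 kt falls in the Category 3 band.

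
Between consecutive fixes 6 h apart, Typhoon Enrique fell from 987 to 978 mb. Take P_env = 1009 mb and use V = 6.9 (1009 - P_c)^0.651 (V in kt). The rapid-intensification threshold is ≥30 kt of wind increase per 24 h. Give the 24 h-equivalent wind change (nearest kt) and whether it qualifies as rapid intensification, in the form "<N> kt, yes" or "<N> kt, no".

V₁: ΔP = 22, V ≈ 6.9 × 22^0.651 ≈ 51.61 kt.
V₂: ΔP = 31, V ≈ 6.9 × 31^0.651 ≈ 64.52 kt.
ΔV over 6 h = 12.91 kt → 24 h equivalent = 12.91 × 24/6 ≈ 51.64 kt.
52 kt ≥ 30 kt ⇒ rapid intensification.

52 kt, yes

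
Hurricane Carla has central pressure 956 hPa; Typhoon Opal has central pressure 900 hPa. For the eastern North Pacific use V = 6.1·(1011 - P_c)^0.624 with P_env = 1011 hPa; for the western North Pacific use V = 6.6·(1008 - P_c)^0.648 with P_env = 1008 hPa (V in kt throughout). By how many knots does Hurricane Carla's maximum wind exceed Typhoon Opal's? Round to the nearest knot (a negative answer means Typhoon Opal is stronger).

-63 kt

Hurricane Carla: ΔP = 55; V ≈ 6.1 × 55^0.624 ≈ 74.36 kt.
Typhoon Opal: ΔP = 108; V ≈ 6.6 × 108^0.648 ≈ 137.15 kt.
Difference ≈ 74.36 − 137.15 = -62.79 → -63 kt.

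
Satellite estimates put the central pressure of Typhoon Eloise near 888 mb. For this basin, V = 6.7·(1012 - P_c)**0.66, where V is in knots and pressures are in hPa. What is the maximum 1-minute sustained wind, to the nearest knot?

161 kt

ΔP = 1012 − 888 = 124 mb.
124^0.66 ≈ 24.080.
V ≈ 6.7 × 24.080 ≈ 161.3 kt.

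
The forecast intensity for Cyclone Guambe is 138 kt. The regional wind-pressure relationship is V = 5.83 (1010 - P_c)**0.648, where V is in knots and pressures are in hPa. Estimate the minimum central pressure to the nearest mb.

878 mb

ΔP = (V / 5.83)^(1/0.648) = (138/5.83)^1.543.
138/5.83 = 23.671; 23.671^1.543 ≈ 132.04 mb.
P_c = 1010 − 132.04 = 877.96 ≈ 878 mb.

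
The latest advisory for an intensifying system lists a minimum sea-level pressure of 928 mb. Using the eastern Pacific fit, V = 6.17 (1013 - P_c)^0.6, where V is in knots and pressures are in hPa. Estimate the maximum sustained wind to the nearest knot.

ΔP = 1013 − 928 = 85 mb.
85^0.6 ≈ 14.376.
V ≈ 6.17 × 14.376 ≈ 88.7 kt.

89 kt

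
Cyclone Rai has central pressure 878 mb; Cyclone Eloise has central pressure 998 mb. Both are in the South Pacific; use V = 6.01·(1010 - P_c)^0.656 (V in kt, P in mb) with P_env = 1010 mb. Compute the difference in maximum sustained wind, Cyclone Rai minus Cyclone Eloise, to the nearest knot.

Cyclone Rai: ΔP = 132; V ≈ 6.01 × 132^0.656 ≈ 147.90 kt.
Cyclone Eloise: ΔP = 12; V ≈ 6.01 × 12^0.656 ≈ 30.68 kt.
Difference ≈ 147.90 − 30.68 = 117.22 → 117 kt.

117 kt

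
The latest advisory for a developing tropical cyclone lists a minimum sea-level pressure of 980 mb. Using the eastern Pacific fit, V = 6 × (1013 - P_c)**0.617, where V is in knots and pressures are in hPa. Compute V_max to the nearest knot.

52 kt

ΔP = 1013 − 980 = 33 mb.
33^0.617 ≈ 8.648.
V ≈ 6 × 8.648 ≈ 51.9 kt.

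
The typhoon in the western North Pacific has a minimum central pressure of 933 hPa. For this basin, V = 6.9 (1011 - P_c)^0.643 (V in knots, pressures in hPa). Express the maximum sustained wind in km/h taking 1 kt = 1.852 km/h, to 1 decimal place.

ΔP = 1011 − 933 = 78 hPa.
V ≈ 6.9 × 78^0.643 = 6.9 × 16.467 ≈ 113.623 kt.
113.623 × 1.852 ≈ 210.43 km/h → 210.4 km/h.

210.4 km/h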